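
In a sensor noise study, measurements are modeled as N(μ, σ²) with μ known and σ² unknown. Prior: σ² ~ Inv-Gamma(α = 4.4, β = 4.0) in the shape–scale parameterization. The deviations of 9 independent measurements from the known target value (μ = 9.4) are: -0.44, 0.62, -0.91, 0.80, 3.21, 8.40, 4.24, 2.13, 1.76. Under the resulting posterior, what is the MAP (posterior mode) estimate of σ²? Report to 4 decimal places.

5.8850

With known mean μ and an Inverse-Gamma(α, β) prior on σ², the Normal likelihood is conjugate: posterior is Inv-Gamma(α + n/2, β + Σ(xᵢ−μ)²/2).
Σ(xᵢ−μ)² = (-0.44)² + (0.62)² + (-0.91)² + (0.80)² + (3.21)² + (8.40)² + (4.24)² + (2.13)² + (1.76)² = 108.5223.
Posterior: Inv-Gamma(4.4 + 9/2, 4.0 + 108.5223/2) = Inv-Gamma(8.90, 58.26115).
Mode = β/(α+1) = 58.26115/9.90 = 5.8850.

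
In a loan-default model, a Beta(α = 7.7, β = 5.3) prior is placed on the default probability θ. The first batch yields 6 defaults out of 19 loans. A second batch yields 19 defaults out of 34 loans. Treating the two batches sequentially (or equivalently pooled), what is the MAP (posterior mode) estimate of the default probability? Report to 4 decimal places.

0.4953

The Beta prior is conjugate to a Binomial/Bernoulli likelihood; the update adds successes to α and failures to β.
After batch 1: Beta(7.7+6, 5.3+13) = Beta(13.7, 18.3).
After batch 2: Beta(13.7+19, 18.3+15) = Beta(32.7, 33.3).
Mode of Beta(a,b) for a,b>1 is (a−1)/(a+b−2) = 31.7/64.0 = 0.4953.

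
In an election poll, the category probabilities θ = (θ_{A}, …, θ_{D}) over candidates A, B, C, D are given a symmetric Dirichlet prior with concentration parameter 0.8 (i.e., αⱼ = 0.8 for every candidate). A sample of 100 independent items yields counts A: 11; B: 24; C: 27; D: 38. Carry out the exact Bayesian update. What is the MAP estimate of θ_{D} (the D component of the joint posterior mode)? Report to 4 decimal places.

0.3810

The Dirichlet prior is conjugate to the Multinomial likelihood: each posterior αⱼ = prior αⱼ + observed count nⱼ.
Posterior concentration: (11.8, 24.8, 27.8, 38.8), total = 103.2.
Joint mode component: (α_{D}−1)/(Σα−K) = 37.8/99.2 = 0.3810.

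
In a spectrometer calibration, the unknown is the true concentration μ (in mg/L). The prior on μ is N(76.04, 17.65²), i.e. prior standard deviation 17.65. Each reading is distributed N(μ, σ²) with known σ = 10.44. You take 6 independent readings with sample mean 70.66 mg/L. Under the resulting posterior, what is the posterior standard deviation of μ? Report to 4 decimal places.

For Normal data with known variance σ², a Normal(μ₀, σ₀²) prior on μ is conjugate. Posterior precision = 1/σ₀² + n/σ²; posterior mean is the precision-weighted average of μ₀ and x̄.
σ₀² = 17.65² = 311.5225, σ² = 10.44² = 108.9936; σ² + n·σ₀² = 108.9936 + 6·311.5225 = 1978.1286.
Posterior precision = 1/σ₀² + n/σ² = 1/311.5225 + 6/108.9936 = (σ² + n·σ₀²)/(σ₀²σ²) = 1978.1286/(311.5225·108.9936); posterior variance σₙ² = σ₀²σ²/(σ² + n·σ₀²) = 311.5225·108.9936/1978.1286 = 17.164687.
Posterior SD = √σₙ² = √(311.5225·108.9936/1978.1286) = 4.1430.

4.1430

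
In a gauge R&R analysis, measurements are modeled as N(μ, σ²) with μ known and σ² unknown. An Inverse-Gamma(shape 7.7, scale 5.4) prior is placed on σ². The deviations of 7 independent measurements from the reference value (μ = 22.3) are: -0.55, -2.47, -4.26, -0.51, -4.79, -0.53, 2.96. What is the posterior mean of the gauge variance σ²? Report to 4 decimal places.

3.3136

With known mean μ and an Inverse-Gamma(α, β) prior on σ², the Normal likelihood is conjugate: posterior is Inv-Gamma(α + n/2, β + Σ(xᵢ−μ)²/2).
Σ(xᵢ−μ)² = (-0.55)² + (-2.47)² + (-4.26)² + (-0.51)² + (-4.79)² + (-0.53)² + (2.96)² = 56.7977.
Posterior: Inv-Gamma(7.7 + 7/2, 5.4 + 56.7977/2) = Inv-Gamma(11.20, 33.79885).
E[σ²|data] = β/(α−1) = 33.79885/10.20 = 3.3136.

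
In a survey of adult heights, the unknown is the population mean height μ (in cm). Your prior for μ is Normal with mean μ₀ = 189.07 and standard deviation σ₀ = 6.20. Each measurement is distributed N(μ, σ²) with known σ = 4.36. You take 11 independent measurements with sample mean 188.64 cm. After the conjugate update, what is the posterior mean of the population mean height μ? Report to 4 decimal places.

188.6585

For Normal data with known variance σ², a Normal(μ₀, σ₀²) prior on μ is conjugate. Posterior precision = 1/σ₀² + n/σ²; posterior mean is the precision-weighted average of μ₀ and x̄.
n·x̄ = 11·188.64 = 2075.04.
σ₀² = 6.20² = 38.44, σ² = 4.36² = 19.0096; σ² + n·σ₀² = 19.0096 + 11·38.44 = 441.8496.
Posterior mean = (μ₀/σ₀² + n·x̄/σ²)/(1/σ₀² + n/σ²) = (σ²·μ₀ + σ₀²·n·x̄)/(σ² + n·σ₀²) = (19.0096·189.07 + 38.44·2075.04)/441.8496 = 83358.682672/441.8496 = 188.6585.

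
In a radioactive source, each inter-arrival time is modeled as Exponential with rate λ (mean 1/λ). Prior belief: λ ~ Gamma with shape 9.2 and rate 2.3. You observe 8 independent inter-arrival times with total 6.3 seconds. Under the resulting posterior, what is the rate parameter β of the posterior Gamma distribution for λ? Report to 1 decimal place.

8.6

With a Gamma(shape α, rate β) prior on the exponential rate λ, the posterior after n observations with total T = Σxᵢ is Gamma(α+n, β+T).
Posterior: Gamma(9.2+8, 2.3+6.3) = Gamma(17.2, 8.6).
Posterior β = 8.6.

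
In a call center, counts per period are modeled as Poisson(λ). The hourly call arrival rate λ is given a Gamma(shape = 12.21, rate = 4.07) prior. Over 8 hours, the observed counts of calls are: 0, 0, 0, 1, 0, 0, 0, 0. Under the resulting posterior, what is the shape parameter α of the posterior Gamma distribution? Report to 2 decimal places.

With a Gamma(shape α, rate β) prior, the Poisson likelihood is conjugate: the posterior is Gamma(α + ΣXᵢ, β + n).
Sum of counts S = 1 over n = 8 hours.
Posterior: Gamma(α+S, β+n) = Gamma(12.21+1, 4.07+8) = Gamma(13.21, 12.07).
Posterior α = 13.21.

13.21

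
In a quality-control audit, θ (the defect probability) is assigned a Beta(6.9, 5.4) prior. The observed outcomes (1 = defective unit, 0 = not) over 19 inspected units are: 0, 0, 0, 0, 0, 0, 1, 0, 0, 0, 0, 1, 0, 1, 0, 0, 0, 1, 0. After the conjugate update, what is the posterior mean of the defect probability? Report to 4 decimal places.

The Beta prior is conjugate to a Binomial/Bernoulli likelihood; the update adds successes to α and failures to β.
Posterior: Beta(α+k, β+n−k) = Beta(6.9+4, 5.4+15) = Beta(10.9, 20.4).
Posterior mean = α/(α+β) = 10.9/31.3 = 0.3482.

0.3482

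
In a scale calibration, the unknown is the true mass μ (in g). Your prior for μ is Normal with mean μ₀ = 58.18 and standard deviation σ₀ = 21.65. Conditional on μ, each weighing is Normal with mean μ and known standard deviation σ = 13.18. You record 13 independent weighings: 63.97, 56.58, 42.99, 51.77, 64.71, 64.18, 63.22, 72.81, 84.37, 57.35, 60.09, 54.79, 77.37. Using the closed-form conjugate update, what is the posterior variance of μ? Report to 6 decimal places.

12.992109

For Normal data with known variance σ², a Normal(μ₀, σ₀²) prior on μ is conjugate. Posterior precision = 1/σ₀² + n/σ²; posterior mean is the precision-weighted average of μ₀ and x̄.
σ₀² = 21.65² = 468.7225, σ² = 13.18² = 173.7124; σ² + n·σ₀² = 173.7124 + 13·468.7225 = 6267.1049.
Posterior precision = 1/σ₀² + n/σ² = 1/468.7225 + 13/173.7124 = (σ² + n·σ₀²)/(σ₀²σ²) = 6267.1049/(468.7225·173.7124); posterior variance σₙ² = σ₀²σ²/(σ² + n·σ₀²) = 468.7225·173.7124/6267.1049 = 12.992109.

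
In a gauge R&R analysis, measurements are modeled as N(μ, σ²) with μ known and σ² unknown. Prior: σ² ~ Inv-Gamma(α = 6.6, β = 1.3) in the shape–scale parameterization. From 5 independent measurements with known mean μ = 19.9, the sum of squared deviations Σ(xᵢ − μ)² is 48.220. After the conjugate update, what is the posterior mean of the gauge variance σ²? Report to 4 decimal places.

3.1370

With known mean μ and an Inverse-Gamma(α, β) prior on σ², the Normal likelihood is conjugate: posterior is Inv-Gamma(α + n/2, β + Σ(xᵢ−μ)²/2).
Posterior: Inv-Gamma(6.6 + 5/2, 1.3 + 48.220/2) = Inv-Gamma(9.10, 25.4100).
E[σ²|data] = β/(α−1) = 25.4100/8.10 = 3.1370.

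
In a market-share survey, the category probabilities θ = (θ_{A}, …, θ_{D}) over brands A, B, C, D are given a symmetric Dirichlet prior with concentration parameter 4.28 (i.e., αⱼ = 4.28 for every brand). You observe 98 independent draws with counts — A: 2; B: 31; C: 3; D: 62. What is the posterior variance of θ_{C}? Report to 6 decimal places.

The Dirichlet prior is conjugate to the Multinomial likelihood: each posterior αⱼ = prior αⱼ + observed count nⱼ.
Posterior concentration: (6.28, 35.28, 7.28, 66.28), total = 115.12.
Var[θ_j] = α_j(Σα−α_j)/((Σα)²(Σα+1)) = 7.28·107.84/(115.12²·116.12) = 0.000510.

0.000510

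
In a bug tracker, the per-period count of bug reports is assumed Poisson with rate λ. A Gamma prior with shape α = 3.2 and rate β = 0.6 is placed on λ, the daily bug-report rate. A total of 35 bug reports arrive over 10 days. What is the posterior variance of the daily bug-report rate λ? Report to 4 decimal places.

0.3400

With a Gamma(shape α, rate β) prior, the Poisson likelihood is conjugate: the posterior is Gamma(α + ΣXᵢ, β + n).
Posterior: Gamma(α+S, β+n) = Gamma(3.2+35, 0.6+10) = Gamma(38.2, 10.6).
Var = α/β² = 38.2/10.6² = 0.3400.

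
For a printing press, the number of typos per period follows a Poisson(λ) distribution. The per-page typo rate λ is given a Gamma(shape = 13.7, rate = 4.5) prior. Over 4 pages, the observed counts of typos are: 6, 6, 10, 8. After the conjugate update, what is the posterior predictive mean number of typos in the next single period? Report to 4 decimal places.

With a Gamma(shape α, rate β) prior, the Poisson likelihood is conjugate: the posterior is Gamma(α + ΣXᵢ, β + n).
Sum of counts S = 30 over n = 4 pages.
Posterior: Gamma(α+S, β+n) = Gamma(13.7+30, 4.5+4) = Gamma(43.7, 8.5).
The predictive distribution for one future period is NegBinom with mean α/β = 5.1412.

5.1412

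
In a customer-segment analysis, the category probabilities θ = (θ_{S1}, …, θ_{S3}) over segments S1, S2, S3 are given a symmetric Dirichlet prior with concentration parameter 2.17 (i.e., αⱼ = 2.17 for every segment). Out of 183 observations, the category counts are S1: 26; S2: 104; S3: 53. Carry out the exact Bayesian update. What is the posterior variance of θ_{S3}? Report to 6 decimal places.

0.001083

The Dirichlet prior is conjugate to the Multinomial likelihood: each posterior αⱼ = prior αⱼ + observed count nⱼ.
Posterior concentration: (28.17, 106.17, 55.17), total = 189.51.
Var[θ_j] = α_j(Σα−α_j)/((Σα)²(Σα+1)) = 55.17·134.34/(189.51²·190.51) = 0.001083.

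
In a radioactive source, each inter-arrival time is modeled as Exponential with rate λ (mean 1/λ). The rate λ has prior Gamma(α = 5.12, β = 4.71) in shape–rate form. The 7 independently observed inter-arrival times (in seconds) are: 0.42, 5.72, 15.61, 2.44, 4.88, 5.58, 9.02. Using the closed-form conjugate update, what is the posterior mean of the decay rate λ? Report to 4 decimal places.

With a Gamma(shape α, rate β) prior on the exponential rate λ, the posterior after n observations with total T = Σxᵢ is Gamma(α+n, β+T).
Sum of observations T = 43.67 seconds; n = 7.
Posterior: Gamma(5.12+7, 4.71+43.67) = Gamma(12.12, 48.38).
Posterior mean of λ = α/β = 12.12/48.38 = 0.2505.

0.2505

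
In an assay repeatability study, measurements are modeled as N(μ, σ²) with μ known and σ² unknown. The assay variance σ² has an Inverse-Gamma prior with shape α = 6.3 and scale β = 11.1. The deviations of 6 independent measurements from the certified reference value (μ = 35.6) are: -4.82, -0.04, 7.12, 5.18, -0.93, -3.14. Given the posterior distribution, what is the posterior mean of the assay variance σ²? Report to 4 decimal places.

8.0533

With known mean μ and an Inverse-Gamma(α, β) prior on σ², the Normal likelihood is conjugate: posterior is Inv-Gamma(α + n/2, β + Σ(xᵢ−μ)²/2).
Σ(xᵢ−μ)² = (-4.82)² + (-0.04)² + (7.12)² + (5.18)² + (-0.93)² + (-3.14)² = 111.4853.
Posterior: Inv-Gamma(6.3 + 6/2, 11.1 + 111.4853/2) = Inv-Gamma(9.30, 66.84265).
E[σ²|data] = β/(α−1) = 66.84265/8.30 = 8.0533.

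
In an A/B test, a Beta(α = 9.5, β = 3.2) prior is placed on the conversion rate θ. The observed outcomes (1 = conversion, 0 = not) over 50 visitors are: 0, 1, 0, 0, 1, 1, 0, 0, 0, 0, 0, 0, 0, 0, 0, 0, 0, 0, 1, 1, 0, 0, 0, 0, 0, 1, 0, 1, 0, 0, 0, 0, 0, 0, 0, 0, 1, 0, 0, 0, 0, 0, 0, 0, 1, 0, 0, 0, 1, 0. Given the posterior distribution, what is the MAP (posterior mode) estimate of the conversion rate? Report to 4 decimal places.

The Beta prior is conjugate to a Binomial/Bernoulli likelihood; the update adds successes to α and failures to β.
Posterior: Beta(α+k, β+n−k) = Beta(9.5+10, 3.2+40) = Beta(19.5, 43.2).
Mode of Beta(a,b) for a,b>1 is (a−1)/(a+b−2) = 18.5/60.7 = 0.3048.

0.3048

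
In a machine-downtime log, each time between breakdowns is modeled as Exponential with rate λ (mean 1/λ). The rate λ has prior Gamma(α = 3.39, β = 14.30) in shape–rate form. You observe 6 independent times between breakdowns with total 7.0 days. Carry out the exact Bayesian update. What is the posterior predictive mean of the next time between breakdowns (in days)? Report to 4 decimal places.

2.5387

With a Gamma(shape α, rate β) prior on the exponential rate λ, the posterior after n observations with total T = Σxᵢ is Gamma(α+n, β+T).
Posterior: Gamma(3.39+6, 14.30+7.0) = Gamma(9.39, 21.30).
The predictive distribution for the next observation is Lomax; its mean is β/(α−1) = 21.30/8.39 = 2.5387.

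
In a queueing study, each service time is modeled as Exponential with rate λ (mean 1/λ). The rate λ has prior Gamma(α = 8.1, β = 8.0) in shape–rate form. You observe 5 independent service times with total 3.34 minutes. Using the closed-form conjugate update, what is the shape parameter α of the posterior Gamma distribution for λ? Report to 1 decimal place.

With a Gamma(shape α, rate β) prior on the exponential rate λ, the posterior after n observations with total T = Σxᵢ is Gamma(α+n, β+T).
Posterior: Gamma(8.1+5, 8.0+3.34) = Gamma(13.1, 11.34).
Posterior α = 13.1.

13.1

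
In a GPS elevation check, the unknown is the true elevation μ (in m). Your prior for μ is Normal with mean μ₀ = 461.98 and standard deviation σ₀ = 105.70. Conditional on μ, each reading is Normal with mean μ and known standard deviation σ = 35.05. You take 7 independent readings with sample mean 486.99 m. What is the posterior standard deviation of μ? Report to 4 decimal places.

13.1448

For Normal data with known variance σ², a Normal(μ₀, σ₀²) prior on μ is conjugate. Posterior precision = 1/σ₀² + n/σ²; posterior mean is the precision-weighted average of μ₀ and x̄.
σ₀² = 105.70² = 11172.49, σ² = 35.05² = 1228.5025; σ² + n·σ₀² = 1228.5025 + 7·11172.49 = 79435.9325.
Posterior precision = 1/σ₀² + n/σ² = 1/11172.49 + 7/1228.5025 = (σ² + n·σ₀²)/(σ₀²σ²) = 79435.9325/(11172.49·1228.5025); posterior variance σₙ² = σ₀²σ²/(σ² + n·σ₀²) = 11172.49·1228.5025/79435.9325 = 172.786187.
Posterior SD = √σₙ² = √(11172.49·1228.5025/79435.9325) = 13.1448.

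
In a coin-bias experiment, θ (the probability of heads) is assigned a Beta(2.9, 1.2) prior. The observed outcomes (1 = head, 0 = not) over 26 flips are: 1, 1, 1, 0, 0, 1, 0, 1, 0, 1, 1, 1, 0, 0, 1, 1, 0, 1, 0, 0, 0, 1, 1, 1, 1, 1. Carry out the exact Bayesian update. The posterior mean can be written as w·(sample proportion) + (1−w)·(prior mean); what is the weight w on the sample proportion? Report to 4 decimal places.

The Beta prior is conjugate to a Binomial/Bernoulli likelihood; the update adds successes to α and failures to β.
Posterior mean = (α₀+k)/(α₀+β₀+n) = [n/(α₀+β₀+n)]·(k/n) + [(α₀+β₀)/(α₀+β₀+n)]·α₀/(α₀+β₀), so only n and the prior enter the weight.
The weight on the data is w = n/(α₀+β₀+n) = 26/(2.9+1.2+26) = 26/30.1 = 0.8638.

0.8638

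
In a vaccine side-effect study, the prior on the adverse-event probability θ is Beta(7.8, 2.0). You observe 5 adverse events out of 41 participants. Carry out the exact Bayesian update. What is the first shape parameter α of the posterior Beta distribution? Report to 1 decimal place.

12.8

The Beta prior is conjugate to a Binomial/Bernoulli likelihood; the update adds successes to α and failures to β.
Posterior: Beta(α+k, β+n−k) = Beta(7.8+5, 2.0+36) = Beta(12.8, 38.0).
Posterior α = 12.8.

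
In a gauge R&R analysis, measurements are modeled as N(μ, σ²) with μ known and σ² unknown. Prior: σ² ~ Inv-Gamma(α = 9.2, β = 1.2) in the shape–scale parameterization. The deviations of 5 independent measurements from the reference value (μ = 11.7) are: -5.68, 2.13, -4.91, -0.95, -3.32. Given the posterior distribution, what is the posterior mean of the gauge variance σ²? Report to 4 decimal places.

With known mean μ and an Inverse-Gamma(α, β) prior on σ², the Normal likelihood is conjugate: posterior is Inv-Gamma(α + n/2, β + Σ(xᵢ−μ)²/2).
Σ(xᵢ−μ)² = (-5.68)² + (2.13)² + (-4.91)² + (-0.95)² + (-3.32)² = 72.8323.
Posterior: Inv-Gamma(9.2 + 5/2, 1.2 + 72.8323/2) = Inv-Gamma(11.70, 37.61615).
E[σ²|data] = β/(α−1) = 37.61615/10.70 = 3.5155.

3.5155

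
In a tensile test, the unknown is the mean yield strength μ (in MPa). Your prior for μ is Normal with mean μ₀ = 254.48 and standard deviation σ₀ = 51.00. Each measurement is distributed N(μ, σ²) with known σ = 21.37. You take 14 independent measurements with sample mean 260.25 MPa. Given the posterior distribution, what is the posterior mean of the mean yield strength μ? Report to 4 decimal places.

260.1785

For Normal data with known variance σ², a Normal(μ₀, σ₀²) prior on μ is conjugate. Posterior precision = 1/σ₀² + n/σ²; posterior mean is the precision-weighted average of μ₀ and x̄.
n·x̄ = 14·260.25 = 3643.5.
σ₀² = 51.00² = 2601, σ² = 21.37² = 456.6769; σ² + n·σ₀² = 456.6769 + 14·2601 = 36870.6769.
Posterior mean = (μ₀/σ₀² + n·x̄/σ²)/(1/σ₀² + n/σ²) = (σ²·μ₀ + σ₀²·n·x̄)/(σ² + n·σ₀²) = (456.6769·254.48 + 2601·3643.5)/36870.6769 = 9592958.637512/36870.6769 = 260.1785.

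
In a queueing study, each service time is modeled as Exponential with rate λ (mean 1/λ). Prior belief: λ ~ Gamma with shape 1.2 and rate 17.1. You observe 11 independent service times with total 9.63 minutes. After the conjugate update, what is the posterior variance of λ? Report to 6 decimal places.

With a Gamma(shape α, rate β) prior on the exponential rate λ, the posterior after n observations with total T = Σxᵢ is Gamma(α+n, β+T).
Posterior: Gamma(1.2+11, 17.1+9.63) = Gamma(12.2, 26.73).
Var = α/β² = 0.017075.

0.017075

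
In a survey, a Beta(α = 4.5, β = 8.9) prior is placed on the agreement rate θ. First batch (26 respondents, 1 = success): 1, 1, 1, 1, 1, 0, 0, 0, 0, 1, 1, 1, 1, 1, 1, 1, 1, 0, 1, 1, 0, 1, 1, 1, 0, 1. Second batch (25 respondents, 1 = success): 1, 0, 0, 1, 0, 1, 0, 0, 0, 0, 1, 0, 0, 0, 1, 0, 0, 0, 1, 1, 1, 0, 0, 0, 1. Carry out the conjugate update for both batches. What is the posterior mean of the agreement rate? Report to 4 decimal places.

0.5047

The Beta prior is conjugate to a Binomial/Bernoulli likelihood; the update adds successes to α and failures to β.
After batch 1: Beta(4.5+19, 8.9+7) = Beta(23.5, 15.9).
After batch 2: Beta(23.5+9, 15.9+16) = Beta(32.5, 31.9).
Posterior mean = α/(α+β) = 32.5/64.4 = 0.5047.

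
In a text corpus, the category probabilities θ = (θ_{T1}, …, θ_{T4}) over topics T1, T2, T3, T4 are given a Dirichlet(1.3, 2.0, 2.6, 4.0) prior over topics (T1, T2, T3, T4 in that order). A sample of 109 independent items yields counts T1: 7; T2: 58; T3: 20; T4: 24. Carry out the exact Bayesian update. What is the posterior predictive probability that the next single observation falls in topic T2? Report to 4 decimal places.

0.5046

The Dirichlet prior is conjugate to the Multinomial likelihood: each posterior αⱼ = prior αⱼ + observed count nⱼ.
Posterior concentration: (8.3, 60.0, 22.6, 28.0), total = 118.9.
P(next = T2 | data) = α_{T2}/Σα = 0.5046.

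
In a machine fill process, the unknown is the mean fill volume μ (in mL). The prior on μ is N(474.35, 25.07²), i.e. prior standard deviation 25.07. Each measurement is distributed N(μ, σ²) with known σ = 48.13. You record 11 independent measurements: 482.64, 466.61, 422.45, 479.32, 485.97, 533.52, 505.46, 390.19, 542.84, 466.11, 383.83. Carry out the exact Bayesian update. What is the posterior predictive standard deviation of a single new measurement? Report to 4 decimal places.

For Normal data with known variance σ², a Normal(μ₀, σ₀²) prior on μ is conjugate. Posterior precision = 1/σ₀² + n/σ²; posterior mean is the precision-weighted average of μ₀ and x̄.
σ₀² = 25.07² = 628.5049, σ² = 48.13² = 2316.4969; σ² + n·σ₀² = 2316.4969 + 11·628.5049 = 9230.0508.
Posterior precision = 1/σ₀² + n/σ² = 1/628.5049 + 11/2316.4969 = (σ² + n·σ₀²)/(σ₀²σ²) = 9230.0508/(628.5049·2316.4969); posterior variance σₙ² = σ₀²σ²/(σ² + n·σ₀²) = 628.5049·2316.4969/9230.0508 = 157.737989.
Predictive variance for one new observation = σₙ² + σ² = 628.5049·2316.4969/9230.0508 + 2316.4969 = σ²·(σ₀² + 9230.0508)/9230.0508 = 2316.4969·9858.5557/9230.0508 = 2474.234889; SD = √(2316.4969·9858.5557/9230.0508) = 49.7417.

49.7417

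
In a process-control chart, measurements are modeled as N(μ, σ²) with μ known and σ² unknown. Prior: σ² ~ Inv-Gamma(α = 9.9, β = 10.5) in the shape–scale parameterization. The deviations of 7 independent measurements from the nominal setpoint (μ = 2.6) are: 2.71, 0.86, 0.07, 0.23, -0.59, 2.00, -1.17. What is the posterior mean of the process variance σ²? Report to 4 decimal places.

With known mean μ and an Inverse-Gamma(α, β) prior on σ², the Normal likelihood is conjugate: posterior is Inv-Gamma(α + n/2, β + Σ(xᵢ−μ)²/2).
Σ(xᵢ−μ)² = (2.71)² + (0.86)² + (0.07)² + (0.23)² + (-0.59)² + (2.00)² + (-1.17)² = 13.8585.
Posterior: Inv-Gamma(9.9 + 7/2, 10.5 + 13.8585/2) = Inv-Gamma(13.40, 17.42925).
E[σ²|data] = β/(α−1) = 17.42925/12.40 = 1.4056.

1.4056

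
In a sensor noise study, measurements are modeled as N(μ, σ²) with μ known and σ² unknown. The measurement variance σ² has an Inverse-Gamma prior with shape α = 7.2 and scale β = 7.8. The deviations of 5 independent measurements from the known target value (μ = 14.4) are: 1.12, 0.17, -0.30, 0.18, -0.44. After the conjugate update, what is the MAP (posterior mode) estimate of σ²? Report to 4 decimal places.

With known mean μ and an Inverse-Gamma(α, β) prior on σ², the Normal likelihood is conjugate: posterior is Inv-Gamma(α + n/2, β + Σ(xᵢ−μ)²/2).
Σ(xᵢ−μ)² = (1.12)² + (0.17)² + (-0.30)² + (0.18)² + (-0.44)² = 1.5993.
Posterior: Inv-Gamma(7.2 + 5/2, 7.8 + 1.5993/2) = Inv-Gamma(9.70, 8.59965).
Mode = β/(α+1) = 8.59965/10.70 = 0.8037.

0.8037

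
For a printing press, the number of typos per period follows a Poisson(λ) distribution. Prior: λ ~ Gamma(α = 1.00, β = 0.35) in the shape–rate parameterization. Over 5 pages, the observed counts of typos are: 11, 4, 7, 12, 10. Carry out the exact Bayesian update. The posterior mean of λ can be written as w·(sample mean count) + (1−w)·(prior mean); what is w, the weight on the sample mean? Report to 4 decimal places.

0.9346

With a Gamma(shape α, rate β) prior, the Poisson likelihood is conjugate: the posterior is Gamma(α + ΣXᵢ, β + n).
Posterior mean = (α₀+S)/(β₀+n) = [n/(β₀+n)]·(S/n) + [β₀/(β₀+n)]·(α₀/β₀), so only n and β₀ enter the weight.
Weight on data w = n/(β₀+n) = 5/(0.35+5) = 5/5.35 = 0.9346.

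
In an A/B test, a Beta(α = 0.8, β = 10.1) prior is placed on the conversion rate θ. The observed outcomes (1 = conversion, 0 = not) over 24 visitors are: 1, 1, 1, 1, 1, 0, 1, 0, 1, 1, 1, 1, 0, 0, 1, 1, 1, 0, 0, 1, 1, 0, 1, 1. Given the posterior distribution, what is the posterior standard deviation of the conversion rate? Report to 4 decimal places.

0.0834

The Beta prior is conjugate to a Binomial/Bernoulli likelihood; the update adds successes to α and failures to β.
Posterior: Beta(α+k, β+n−k) = Beta(0.8+17, 10.1+7) = Beta(17.8, 17.1).
Var = αβ/((α+β)²(α+β+1)) = 17.8·17.1/(34.9²·35.9) = 0.00696099; SD = √0.00696099 = 0.0834.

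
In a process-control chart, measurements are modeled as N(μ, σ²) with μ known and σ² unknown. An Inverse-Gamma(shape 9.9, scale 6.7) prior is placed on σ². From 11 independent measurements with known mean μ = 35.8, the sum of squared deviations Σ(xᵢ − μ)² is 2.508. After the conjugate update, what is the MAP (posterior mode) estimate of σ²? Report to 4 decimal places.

With known mean μ and an Inverse-Gamma(α, β) prior on σ², the Normal likelihood is conjugate: posterior is Inv-Gamma(α + n/2, β + Σ(xᵢ−μ)²/2).
Posterior: Inv-Gamma(9.9 + 11/2, 6.7 + 2.508/2) = Inv-Gamma(15.40, 7.9540).
Mode = β/(α+1) = 7.9540/16.40 = 0.4850.

0.4850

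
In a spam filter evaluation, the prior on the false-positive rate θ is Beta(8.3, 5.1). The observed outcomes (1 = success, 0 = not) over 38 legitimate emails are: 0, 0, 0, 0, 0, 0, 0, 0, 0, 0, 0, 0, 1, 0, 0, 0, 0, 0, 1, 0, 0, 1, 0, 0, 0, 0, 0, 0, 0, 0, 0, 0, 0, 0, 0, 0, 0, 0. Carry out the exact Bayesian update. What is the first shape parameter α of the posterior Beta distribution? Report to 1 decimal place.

11.3

The Beta prior is conjugate to a Binomial/Bernoulli likelihood; the update adds successes to α and failures to β.
Posterior: Beta(α+k, β+n−k) = Beta(8.3+3, 5.1+35) = Beta(11.3, 40.1).
Posterior α = 11.3.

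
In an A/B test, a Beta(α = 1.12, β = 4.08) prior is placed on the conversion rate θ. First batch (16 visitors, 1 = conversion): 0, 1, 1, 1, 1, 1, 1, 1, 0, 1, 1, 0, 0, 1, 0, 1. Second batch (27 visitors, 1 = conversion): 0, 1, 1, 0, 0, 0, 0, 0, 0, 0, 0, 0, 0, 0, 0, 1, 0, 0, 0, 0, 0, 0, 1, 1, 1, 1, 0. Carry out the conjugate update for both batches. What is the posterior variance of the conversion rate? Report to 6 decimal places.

The Beta prior is conjugate to a Binomial/Bernoulli likelihood; the update adds successes to α and failures to β.
After batch 1: Beta(1.12+11, 4.08+5) = Beta(12.12, 9.08).
After batch 2: Beta(12.12+7, 9.08+20) = Beta(19.12, 29.08).
Var = αβ/((α+β)²(α+β+1)) = 19.12·29.08/(48.20²·49.20) = 0.004864.

0.004864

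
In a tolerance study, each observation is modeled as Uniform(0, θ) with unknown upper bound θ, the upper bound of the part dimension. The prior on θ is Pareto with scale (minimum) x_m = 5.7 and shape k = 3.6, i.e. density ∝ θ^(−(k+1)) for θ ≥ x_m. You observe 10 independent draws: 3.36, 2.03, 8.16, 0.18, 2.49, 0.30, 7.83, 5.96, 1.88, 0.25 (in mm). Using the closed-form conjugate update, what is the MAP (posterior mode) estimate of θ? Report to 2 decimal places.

8.16

A Pareto(scale x_m, shape k) prior on the upper bound θ of Uniform(0, θ) is conjugate: posterior is Pareto(max(x_m, max xᵢ), k + n).
Sample maximum = 8.16; prior scale x_m = 5.7 → posterior scale = max = 8.16.
Posterior shape = 3.6 + 10 = 13.6.
The Pareto density is decreasing on [x_m, ∞), so the mode is x_m = 8.16.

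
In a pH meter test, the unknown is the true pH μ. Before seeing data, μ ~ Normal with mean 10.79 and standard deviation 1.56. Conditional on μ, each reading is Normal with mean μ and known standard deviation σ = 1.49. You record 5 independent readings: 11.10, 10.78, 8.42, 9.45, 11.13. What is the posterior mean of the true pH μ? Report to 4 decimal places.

10.2707

For Normal data with known variance σ², a Normal(μ₀, σ₀²) prior on μ is conjugate. Posterior precision = 1/σ₀² + n/σ²; posterior mean is the precision-weighted average of μ₀ and x̄.
Σxᵢ = 11.10 + 10.78 + 8.42 + 9.45 + 11.13 = 50.88, so n·x̄ = 50.88.
σ₀² = 1.56² = 2.4336, σ² = 1.49² = 2.2201; σ² + n·σ₀² = 2.2201 + 5·2.4336 = 14.3881.
Posterior mean = (μ₀/σ₀² + n·x̄/σ²)/(1/σ₀² + n/σ²) = (σ²·μ₀ + σ₀²·n·x̄)/(σ² + n·σ₀²) = (2.2201·10.79 + 2.4336·50.88)/14.3881 = 147.776447/14.3881 = 10.2707.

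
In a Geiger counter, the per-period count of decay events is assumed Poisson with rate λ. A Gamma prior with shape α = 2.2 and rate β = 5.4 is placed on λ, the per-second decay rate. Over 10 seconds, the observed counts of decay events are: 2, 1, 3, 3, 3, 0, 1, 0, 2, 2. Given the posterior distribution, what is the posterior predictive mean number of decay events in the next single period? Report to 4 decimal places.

With a Gamma(shape α, rate β) prior, the Poisson likelihood is conjugate: the posterior is Gamma(α + ΣXᵢ, β + n).
Sum of counts S = 17 over n = 10 seconds.
Posterior: Gamma(α+S, β+n) = Gamma(2.2+17, 5.4+10) = Gamma(19.2, 15.4).
The predictive distribution for one future period is NegBinom with mean α/β = 1.2468.

1.2468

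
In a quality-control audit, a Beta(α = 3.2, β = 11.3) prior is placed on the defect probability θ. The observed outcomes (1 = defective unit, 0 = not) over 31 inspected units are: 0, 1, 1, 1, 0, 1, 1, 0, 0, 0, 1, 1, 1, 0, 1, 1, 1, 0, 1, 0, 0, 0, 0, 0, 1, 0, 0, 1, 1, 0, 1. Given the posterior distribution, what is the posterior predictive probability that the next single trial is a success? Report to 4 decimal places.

The Beta prior is conjugate to a Binomial/Bernoulli likelihood; the update adds successes to α and failures to β.
Posterior: Beta(α+k, β+n−k) = Beta(3.2+16, 11.3+15) = Beta(19.2, 26.3).
For a single future Bernoulli trial, P(success | data) = α/(α+β) = 0.4220.

0.4220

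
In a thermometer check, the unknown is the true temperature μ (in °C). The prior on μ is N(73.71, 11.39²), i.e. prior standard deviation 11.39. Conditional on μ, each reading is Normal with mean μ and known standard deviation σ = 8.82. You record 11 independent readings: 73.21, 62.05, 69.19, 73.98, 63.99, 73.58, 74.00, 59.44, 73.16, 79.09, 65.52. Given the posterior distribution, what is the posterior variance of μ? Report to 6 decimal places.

6.706450

For Normal data with known variance σ², a Normal(μ₀, σ₀²) prior on μ is conjugate. Posterior precision = 1/σ₀² + n/σ²; posterior mean is the precision-weighted average of μ₀ and x̄.
σ₀² = 11.39² = 129.7321, σ² = 8.82² = 77.7924; σ² + n·σ₀² = 77.7924 + 11·129.7321 = 1504.8455.
Posterior precision = 1/σ₀² + n/σ² = 1/129.7321 + 11/77.7924 = (σ² + n·σ₀²)/(σ₀²σ²) = 1504.8455/(129.7321·77.7924); posterior variance σₙ² = σ₀²σ²/(σ² + n·σ₀²) = 129.7321·77.7924/1504.8455 = 6.706450.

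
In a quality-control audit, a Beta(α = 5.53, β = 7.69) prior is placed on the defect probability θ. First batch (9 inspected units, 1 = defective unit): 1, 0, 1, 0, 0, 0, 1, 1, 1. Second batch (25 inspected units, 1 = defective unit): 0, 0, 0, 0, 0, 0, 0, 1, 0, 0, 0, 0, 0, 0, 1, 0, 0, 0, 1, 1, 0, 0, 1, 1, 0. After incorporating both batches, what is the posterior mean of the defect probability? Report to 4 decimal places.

0.3501

The Beta prior is conjugate to a Binomial/Bernoulli likelihood; the update adds successes to α and failures to β.
After batch 1: Beta(5.53+5, 7.69+4) = Beta(10.53, 11.69).
After batch 2: Beta(10.53+6, 11.69+19) = Beta(16.53, 30.69).
Posterior mean = α/(α+β) = 16.53/47.22 = 0.3501.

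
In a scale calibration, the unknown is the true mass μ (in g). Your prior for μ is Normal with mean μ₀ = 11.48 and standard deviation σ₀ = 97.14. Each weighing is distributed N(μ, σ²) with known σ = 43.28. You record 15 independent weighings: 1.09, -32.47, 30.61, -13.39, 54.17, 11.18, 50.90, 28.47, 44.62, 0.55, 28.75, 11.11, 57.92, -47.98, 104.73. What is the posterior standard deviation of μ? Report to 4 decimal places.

For Normal data with known variance σ², a Normal(μ₀, σ₀²) prior on μ is conjugate. Posterior precision = 1/σ₀² + n/σ²; posterior mean is the precision-weighted average of μ₀ and x̄.
σ₀² = 97.14² = 9436.1796, σ² = 43.28² = 1873.1584; σ² + n·σ₀² = 1873.1584 + 15·9436.1796 = 143415.8524.
Posterior precision = 1/σ₀² + n/σ² = 1/9436.1796 + 15/1873.1584 = (σ² + n·σ₀²)/(σ₀²σ²) = 143415.8524/(9436.1796·1873.1584); posterior variance σₙ² = σ₀²σ²/(σ² + n·σ₀²) = 9436.1796·1873.1584/143415.8524 = 123.246202.
Posterior SD = √σₙ² = √(9436.1796·1873.1584/143415.8524) = 11.1016.

11.1016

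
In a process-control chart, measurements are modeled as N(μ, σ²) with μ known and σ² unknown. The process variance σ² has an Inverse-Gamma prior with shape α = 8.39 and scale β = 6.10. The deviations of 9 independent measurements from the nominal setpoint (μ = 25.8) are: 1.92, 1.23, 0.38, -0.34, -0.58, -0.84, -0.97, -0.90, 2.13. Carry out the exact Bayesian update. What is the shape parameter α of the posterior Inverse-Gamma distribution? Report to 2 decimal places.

With known mean μ and an Inverse-Gamma(α, β) prior on σ², the Normal likelihood is conjugate: posterior is Inv-Gamma(α + n/2, β + Σ(xᵢ−μ)²/2).
Σ(xᵢ−μ)² = (1.92)² + (1.23)² + (0.38)² + (-0.34)² + (-0.58)² + (-0.84)² + (-0.97)² + (-0.90)² + (2.13)² = 12.7891.
Posterior: Inv-Gamma(8.39 + 9/2, 6.10 + 12.7891/2) = Inv-Gamma(12.89, 12.49455).
Posterior α = 12.89.

12.89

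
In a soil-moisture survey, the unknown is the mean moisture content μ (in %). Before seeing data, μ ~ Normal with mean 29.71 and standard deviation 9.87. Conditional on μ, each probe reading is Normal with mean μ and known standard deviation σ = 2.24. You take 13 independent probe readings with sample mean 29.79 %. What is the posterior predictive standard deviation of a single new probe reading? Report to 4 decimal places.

For Normal data with known variance σ², a Normal(μ₀, σ₀²) prior on μ is conjugate. Posterior precision = 1/σ₀² + n/σ²; posterior mean is the precision-weighted average of μ₀ and x̄.
σ₀² = 9.87² = 97.4169, σ² = 2.24² = 5.0176; σ² + n·σ₀² = 5.0176 + 13·97.4169 = 1271.4373.
Posterior precision = 1/σ₀² + n/σ² = 1/97.4169 + 13/5.0176 = (σ² + n·σ₀²)/(σ₀²σ²) = 1271.4373/(97.4169·5.0176); posterior variance σₙ² = σ₀²σ²/(σ² + n·σ₀²) = 97.4169·5.0176/1271.4373 = 0.384446.
Predictive variance for one new observation = σₙ² + σ² = 97.4169·5.0176/1271.4373 + 5.0176 = σ²·(σ₀² + 1271.4373)/1271.4373 = 5.0176·1368.8542/1271.4373 = 5.402046; SD = √(5.0176·1368.8542/1271.4373) = 2.3242.

2.3242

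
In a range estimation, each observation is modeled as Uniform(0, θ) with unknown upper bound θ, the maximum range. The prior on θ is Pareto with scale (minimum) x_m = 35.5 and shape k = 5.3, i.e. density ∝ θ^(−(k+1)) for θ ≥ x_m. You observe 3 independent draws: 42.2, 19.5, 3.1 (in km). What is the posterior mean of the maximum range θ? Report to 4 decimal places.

A Pareto(scale x_m, shape k) prior on the upper bound θ of Uniform(0, θ) is conjugate: posterior is Pareto(max(x_m, max xᵢ), k + n).
Sample maximum = 42.2; prior scale x_m = 35.5 → posterior scale = max = 42.2.
Posterior shape = 5.3 + 3 = 8.3.
E[θ|data] = k·x_m/(k−1) = 8.3·42.2/7.3 = 47.9808.

47.9808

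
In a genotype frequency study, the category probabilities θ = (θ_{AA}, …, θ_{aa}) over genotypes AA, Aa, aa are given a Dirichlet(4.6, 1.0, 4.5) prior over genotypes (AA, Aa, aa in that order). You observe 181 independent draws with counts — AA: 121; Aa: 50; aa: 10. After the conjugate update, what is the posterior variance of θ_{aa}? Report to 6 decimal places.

0.000365

The Dirichlet prior is conjugate to the Multinomial likelihood: each posterior αⱼ = prior αⱼ + observed count nⱼ.
Posterior concentration: (125.6, 51.0, 14.5), total = 191.1.
Var[θ_j] = α_j(Σα−α_j)/((Σα)²(Σα+1)) = 14.5·176.6/(191.1²·192.1) = 0.000365.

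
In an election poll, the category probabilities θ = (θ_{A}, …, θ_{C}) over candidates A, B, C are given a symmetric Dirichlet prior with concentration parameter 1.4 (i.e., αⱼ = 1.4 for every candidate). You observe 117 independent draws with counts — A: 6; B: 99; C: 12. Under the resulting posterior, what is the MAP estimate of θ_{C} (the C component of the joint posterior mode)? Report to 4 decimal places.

The Dirichlet prior is conjugate to the Multinomial likelihood: each posterior αⱼ = prior αⱼ + observed count nⱼ.
Posterior concentration: (7.4, 100.4, 13.4), total = 121.2.
Joint mode component: (α_{C}−1)/(Σα−K) = 12.4/118.2 = 0.1049.

0.1049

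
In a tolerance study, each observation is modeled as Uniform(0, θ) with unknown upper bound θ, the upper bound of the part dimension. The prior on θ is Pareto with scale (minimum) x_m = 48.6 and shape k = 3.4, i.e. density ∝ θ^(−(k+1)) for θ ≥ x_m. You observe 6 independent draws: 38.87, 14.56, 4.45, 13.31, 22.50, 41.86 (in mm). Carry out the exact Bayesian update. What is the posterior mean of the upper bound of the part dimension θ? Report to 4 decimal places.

54.3857

A Pareto(scale x_m, shape k) prior on the upper bound θ of Uniform(0, θ) is conjugate: posterior is Pareto(max(x_m, max xᵢ), k + n).
Sample maximum = 41.86; prior scale x_m = 48.6 → posterior scale = max = 48.60.
Posterior shape = 3.4 + 6 = 9.4.
E[θ|data] = k·x_m/(k−1) = 9.4·48.60/8.4 = 54.3857.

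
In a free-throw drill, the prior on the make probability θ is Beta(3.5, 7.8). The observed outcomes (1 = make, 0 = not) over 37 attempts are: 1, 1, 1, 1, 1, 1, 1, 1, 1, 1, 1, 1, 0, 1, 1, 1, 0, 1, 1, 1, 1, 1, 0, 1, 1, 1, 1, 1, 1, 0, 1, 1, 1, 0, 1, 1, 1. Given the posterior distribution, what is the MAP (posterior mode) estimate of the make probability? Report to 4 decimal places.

0.7451

The Beta prior is conjugate to a Binomial/Bernoulli likelihood; the update adds successes to α and failures to β.
Posterior: Beta(α+k, β+n−k) = Beta(3.5+32, 7.8+5) = Beta(35.5, 12.8).
Mode of Beta(a,b) for a,b>1 is (a−1)/(a+b−2) = 34.5/46.3 = 0.7451.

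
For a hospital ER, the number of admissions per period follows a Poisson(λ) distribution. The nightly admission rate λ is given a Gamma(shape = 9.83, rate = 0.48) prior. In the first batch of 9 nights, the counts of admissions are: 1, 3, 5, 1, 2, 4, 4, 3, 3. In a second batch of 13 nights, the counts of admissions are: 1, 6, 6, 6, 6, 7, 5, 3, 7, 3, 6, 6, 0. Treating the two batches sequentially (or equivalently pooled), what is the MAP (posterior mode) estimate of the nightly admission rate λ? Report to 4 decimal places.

4.3074

With a Gamma(shape α, rate β) prior, the Poisson likelihood is conjugate: the posterior is Gamma(α + ΣXᵢ, β + n).
Batch 1: sum of counts S = 26 over n = 9 nights.
After batch 1: Gamma(α+S, β+n) = Gamma(9.83+26, 0.48+9) = Gamma(35.83, 9.48).
Batch 2: sum of counts S = 62 over n = 13 nights.
After batch 2: Gamma(α+S, β+n) = Gamma(35.83+62, 9.48+13) = Gamma(97.83, 22.48).
Mode of Gamma(α,β) for α≥1 is (α−1)/β = 96.83/22.48 = 4.3074.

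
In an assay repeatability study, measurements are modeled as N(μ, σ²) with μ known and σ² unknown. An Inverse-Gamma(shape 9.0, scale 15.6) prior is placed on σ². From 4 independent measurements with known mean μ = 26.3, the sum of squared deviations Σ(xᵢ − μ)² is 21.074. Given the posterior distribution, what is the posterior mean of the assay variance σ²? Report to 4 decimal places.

With known mean μ and an Inverse-Gamma(α, β) prior on σ², the Normal likelihood is conjugate: posterior is Inv-Gamma(α + n/2, β + Σ(xᵢ−μ)²/2).
Posterior: Inv-Gamma(9.0 + 4/2, 15.6 + 21.074/2) = Inv-Gamma(11.00, 26.1370).
E[σ²|data] = β/(α−1) = 26.1370/10.00 = 2.6137.

2.6137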